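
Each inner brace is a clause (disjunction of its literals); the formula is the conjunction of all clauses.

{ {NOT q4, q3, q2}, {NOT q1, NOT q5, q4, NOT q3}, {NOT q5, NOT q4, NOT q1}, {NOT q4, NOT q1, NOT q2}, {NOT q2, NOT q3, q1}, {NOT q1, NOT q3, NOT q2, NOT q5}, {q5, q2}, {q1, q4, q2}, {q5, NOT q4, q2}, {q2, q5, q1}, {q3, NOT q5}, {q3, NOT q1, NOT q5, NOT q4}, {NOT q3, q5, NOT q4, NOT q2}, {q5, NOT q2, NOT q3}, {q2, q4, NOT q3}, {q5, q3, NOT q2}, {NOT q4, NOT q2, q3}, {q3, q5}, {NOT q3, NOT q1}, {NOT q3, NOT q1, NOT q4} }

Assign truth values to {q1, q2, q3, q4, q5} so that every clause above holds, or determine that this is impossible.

q1: false, q2: false, q3: true, q4: true, q5: true

Branch on q5: set q5 = true.
(q3) alone gives q3 = true.
(NOT q1) alone gives q1 = false.
(NOT q2) alone gives q2 = false.
(q4) alone gives q4 = true.
Every clause now holds.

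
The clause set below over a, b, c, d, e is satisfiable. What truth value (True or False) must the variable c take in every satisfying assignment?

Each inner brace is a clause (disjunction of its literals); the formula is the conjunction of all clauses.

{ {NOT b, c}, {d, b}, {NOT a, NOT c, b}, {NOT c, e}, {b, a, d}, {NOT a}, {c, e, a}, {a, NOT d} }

Suppose c = false.
(NOT b) alone gives b = false.
(d) alone gives d = true.
(NOT a) alone gives a = false.
But (a) is also a unit clause — contradiction.
So every satisfying assignment has c = True.

True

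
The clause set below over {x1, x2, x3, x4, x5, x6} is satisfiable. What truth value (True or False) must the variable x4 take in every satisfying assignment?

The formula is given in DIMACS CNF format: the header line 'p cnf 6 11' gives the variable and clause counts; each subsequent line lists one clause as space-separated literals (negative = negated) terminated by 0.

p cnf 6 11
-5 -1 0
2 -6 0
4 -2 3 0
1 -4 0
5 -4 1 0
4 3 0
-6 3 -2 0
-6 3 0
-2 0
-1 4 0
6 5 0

Suppose x4 = True.
From the singleton clause (x1), x1 = True.
From the singleton clause (¬x5), x5 = False.
From the singleton clause (¬x2), x2 = False.
From the singleton clause (¬x6), x6 = False.
But (x6) is also a unit clause — contradiction.
So every satisfying assignment has x4 = False.

False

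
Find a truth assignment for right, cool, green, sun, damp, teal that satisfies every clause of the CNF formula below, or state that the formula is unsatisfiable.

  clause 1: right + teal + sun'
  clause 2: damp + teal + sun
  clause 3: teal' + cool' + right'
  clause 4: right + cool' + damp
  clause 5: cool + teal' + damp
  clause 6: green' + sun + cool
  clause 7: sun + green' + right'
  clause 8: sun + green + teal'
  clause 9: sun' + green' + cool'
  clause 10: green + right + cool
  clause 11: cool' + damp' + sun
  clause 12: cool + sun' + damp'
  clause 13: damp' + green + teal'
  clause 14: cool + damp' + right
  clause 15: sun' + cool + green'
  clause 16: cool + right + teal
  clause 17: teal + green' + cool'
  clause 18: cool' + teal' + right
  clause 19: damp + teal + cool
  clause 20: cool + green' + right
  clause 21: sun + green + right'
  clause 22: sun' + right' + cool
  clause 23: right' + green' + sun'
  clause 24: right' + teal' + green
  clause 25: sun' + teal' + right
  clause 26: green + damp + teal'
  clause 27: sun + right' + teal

right ↦ 1, cool ↦ 1, green ↦ 0, sun ↦ 1, damp ↦ 0, teal ↦ 0

Branch on right: set right = 1.
Branch on teal: set teal = 0.
The clause (sun) is unit, so sun = 1.
The clause (cool) is unit, so cool = 1.
The clause (green') is unit, so green = 0.
All clauses hold; damp can take either value.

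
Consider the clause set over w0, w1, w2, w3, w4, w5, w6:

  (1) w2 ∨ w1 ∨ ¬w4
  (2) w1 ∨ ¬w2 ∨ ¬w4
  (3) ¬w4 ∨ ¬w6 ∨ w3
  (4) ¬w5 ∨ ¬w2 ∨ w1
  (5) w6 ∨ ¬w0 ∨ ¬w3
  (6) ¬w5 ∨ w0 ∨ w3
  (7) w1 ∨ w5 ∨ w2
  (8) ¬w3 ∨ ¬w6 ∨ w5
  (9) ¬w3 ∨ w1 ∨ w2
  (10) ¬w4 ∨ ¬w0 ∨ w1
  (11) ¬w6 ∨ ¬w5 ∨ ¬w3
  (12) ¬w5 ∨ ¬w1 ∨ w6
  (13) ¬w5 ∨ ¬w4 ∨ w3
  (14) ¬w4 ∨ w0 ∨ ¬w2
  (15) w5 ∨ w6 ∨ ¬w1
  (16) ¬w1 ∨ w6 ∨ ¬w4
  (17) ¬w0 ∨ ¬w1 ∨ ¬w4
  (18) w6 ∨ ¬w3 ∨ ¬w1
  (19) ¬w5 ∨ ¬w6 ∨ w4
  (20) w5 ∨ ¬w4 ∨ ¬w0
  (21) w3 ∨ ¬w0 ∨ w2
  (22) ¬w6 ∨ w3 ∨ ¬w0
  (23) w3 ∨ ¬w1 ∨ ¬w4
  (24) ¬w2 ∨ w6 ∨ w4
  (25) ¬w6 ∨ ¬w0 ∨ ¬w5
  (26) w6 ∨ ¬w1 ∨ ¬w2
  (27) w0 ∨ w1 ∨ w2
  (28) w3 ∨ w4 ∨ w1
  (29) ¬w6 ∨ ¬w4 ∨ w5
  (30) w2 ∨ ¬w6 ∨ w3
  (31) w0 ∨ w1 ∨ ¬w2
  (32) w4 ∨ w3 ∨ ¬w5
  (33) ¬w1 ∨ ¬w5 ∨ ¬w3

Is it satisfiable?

Satisfiable

Try w2 = True.
Try w1 = True.
The clause (w6) is unit, so w6 = True.
Try w4 = False.
The clause (¬w5) is unit, so w5 = False.
The clause (¬w3) is unit, so w3 = False.
The clause (¬w0) is unit, so w0 = False.
This assignment satisfies each clause.
A satisfying assignment: w0 ↦ False, w1 ↦ True, w2 ↦ True, w3 ↦ False, w4 ↦ False, w5 ↦ False, w6 ↦ True.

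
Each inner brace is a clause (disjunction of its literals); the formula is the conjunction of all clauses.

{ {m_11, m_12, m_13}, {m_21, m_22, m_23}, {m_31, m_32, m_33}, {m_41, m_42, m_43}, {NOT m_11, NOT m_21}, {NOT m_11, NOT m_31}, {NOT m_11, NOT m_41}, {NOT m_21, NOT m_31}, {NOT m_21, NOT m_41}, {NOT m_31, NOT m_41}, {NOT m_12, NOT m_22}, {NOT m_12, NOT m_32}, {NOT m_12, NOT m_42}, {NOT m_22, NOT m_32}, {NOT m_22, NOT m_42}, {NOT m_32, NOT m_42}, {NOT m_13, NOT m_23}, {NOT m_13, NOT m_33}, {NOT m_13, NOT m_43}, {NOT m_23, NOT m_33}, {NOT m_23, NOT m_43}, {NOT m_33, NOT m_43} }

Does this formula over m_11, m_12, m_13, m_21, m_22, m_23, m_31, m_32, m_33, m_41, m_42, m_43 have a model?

Suppose m_11 = false.
Suppose m_12 = true.
From the singleton clause (NOT m_22), m_22 = false.
From the singleton clause (NOT m_32), m_32 = false.
From the singleton clause (NOT m_42), m_42 = false.
Suppose m_21 = true.
From the singleton clause (NOT m_31), m_31 = false.
From the singleton clause (m_33), m_33 = true.
From the singleton clause (NOT m_41), m_41 = false.
From the singleton clause (m_43), m_43 = true.
But (NOT m_43) is also a unit clause — contradiction.
So m_21 must be the other value — set m_21 = false.
From the singleton clause (m_23), m_23 = true.
From the singleton clause (NOT m_13), m_13 = false.
From the singleton clause (NOT m_33), m_33 = false.
From the singleton clause (m_31), m_31 = true.
From the singleton clause (NOT m_41), m_41 = false.
From the singleton clause (m_43), m_43 = true.
But (NOT m_43) is also a unit clause — contradiction.
Either choice for m_21 ends in contradiction.
So m_12 must be the other value — set m_12 = false.
From the singleton clause (m_13), m_13 = true.
From the singleton clause (NOT m_23), m_23 = false.
From the singleton clause (NOT m_33), m_33 = false.
From the singleton clause (NOT m_43), m_43 = false.
Suppose m_21 = true.
From the singleton clause (NOT m_31), m_31 = false.
From the singleton clause (m_32), m_32 = true.
From the singleton clause (NOT m_41), m_41 = false.
From the singleton clause (m_42), m_42 = true.
But (NOT m_42) is also a unit clause — contradiction.
So m_21 must be the other value — set m_21 = false.
From the singleton clause (m_22), m_22 = true.
From the singleton clause (NOT m_32), m_32 = false.
From the singleton clause (m_31), m_31 = true.
From the singleton clause (NOT m_41), m_41 = false.
From the singleton clause (m_42), m_42 = true.
But (NOT m_42) is also a unit clause — contradiction.
Either choice for m_21 ends in contradiction.
Either choice for m_12 ends in contradiction.
So m_11 must be the other value — set m_11 = true.
From the singleton clause (NOT m_21), m_21 = false.
From the singleton clause (NOT m_31), m_31 = false.
From the singleton clause (NOT m_41), m_41 = false.
Suppose m_22 = true.
From the singleton clause (NOT m_12), m_12 = false.
From the singleton clause (NOT m_32), m_32 = false.
From the singleton clause (m_33), m_33 = true.
From the singleton clause (NOT m_42), m_42 = false.
From the singleton clause (m_43), m_43 = true.
But (NOT m_43) is also a unit clause — contradiction.
So m_22 must be the other value — set m_22 = false.
From the singleton clause (m_23), m_23 = true.
From the singleton clause (NOT m_13), m_13 = false.
From the singleton clause (NOT m_33), m_33 = false.
From the singleton clause (m_32), m_32 = true.
From the singleton clause (NOT m_12), m_12 = false.
From the singleton clause (NOT m_42), m_42 = false.
From the singleton clause (m_43), m_43 = true.
But (NOT m_43) is also a unit clause — contradiction.
Either choice for m_22 ends in contradiction.
Either choice for m_11 ends in contradiction.
No assignment satisfies every clause.

No, unsatisfiable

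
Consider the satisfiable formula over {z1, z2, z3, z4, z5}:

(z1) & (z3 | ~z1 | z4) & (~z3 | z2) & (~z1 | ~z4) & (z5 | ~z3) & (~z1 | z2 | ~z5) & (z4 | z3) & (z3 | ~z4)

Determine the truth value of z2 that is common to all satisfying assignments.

Suppose z2 = 0.
The clause (z1) is unit, so z1 = 1.
The clause (~z3) is unit, so z3 = 0.
The clause (z4) is unit, so z4 = 1.
Now (~z4) is unsatisfied and unit — conflict.
So every satisfying assignment has z2 = True.

True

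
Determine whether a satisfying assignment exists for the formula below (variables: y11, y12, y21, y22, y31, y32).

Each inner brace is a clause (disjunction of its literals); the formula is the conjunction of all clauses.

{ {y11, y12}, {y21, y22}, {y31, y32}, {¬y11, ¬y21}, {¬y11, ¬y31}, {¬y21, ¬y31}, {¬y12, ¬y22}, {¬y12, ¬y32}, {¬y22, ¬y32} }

Suppose y11 = True.
Unit clause (¬y21) forces y21 = False.
Unit clause (y22) forces y22 = True.
Unit clause (¬y31) forces y31 = False.
Unit clause (y32) forces y32 = True.
Now (¬y32) is unsatisfied and unit — conflict.
Undo y11 and try y11 = False.
Unit clause (y12) forces y12 = True.
Unit clause (¬y22) forces y22 = False.
Unit clause (y21) forces y21 = True.
Unit clause (¬y31) forces y31 = False.
Unit clause (y32) forces y32 = True.
Now (¬y32) is unsatisfied and unit — conflict.
Both values of y11 lead to a conflict.
No assignment satisfies every clause.

No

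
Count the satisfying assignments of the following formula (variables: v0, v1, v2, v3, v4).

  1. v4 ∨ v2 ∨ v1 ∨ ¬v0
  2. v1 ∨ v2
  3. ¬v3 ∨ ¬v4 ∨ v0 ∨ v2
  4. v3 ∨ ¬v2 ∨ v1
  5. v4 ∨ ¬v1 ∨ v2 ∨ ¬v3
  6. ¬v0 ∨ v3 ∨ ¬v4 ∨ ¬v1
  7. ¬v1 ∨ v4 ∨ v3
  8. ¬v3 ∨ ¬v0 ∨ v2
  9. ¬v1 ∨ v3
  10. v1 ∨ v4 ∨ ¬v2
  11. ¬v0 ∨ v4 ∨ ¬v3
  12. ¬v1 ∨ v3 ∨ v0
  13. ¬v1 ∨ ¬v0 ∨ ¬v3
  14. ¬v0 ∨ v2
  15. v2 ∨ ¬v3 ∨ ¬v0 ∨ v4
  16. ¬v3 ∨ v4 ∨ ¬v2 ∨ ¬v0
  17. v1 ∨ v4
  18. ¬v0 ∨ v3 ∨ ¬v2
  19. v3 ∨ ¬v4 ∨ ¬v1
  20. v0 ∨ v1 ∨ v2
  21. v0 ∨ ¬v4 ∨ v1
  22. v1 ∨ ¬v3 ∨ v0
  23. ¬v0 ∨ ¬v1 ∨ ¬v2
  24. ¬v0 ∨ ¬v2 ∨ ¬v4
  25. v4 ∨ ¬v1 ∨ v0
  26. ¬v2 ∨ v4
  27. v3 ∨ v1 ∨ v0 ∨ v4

There are 2^5 = 32 truth assignments over (v0, v1, v2, v3, v4).
Split on v0. With v0 = True, the clauses containing v0 are satisfied and ¬v0 drops from the rest; 0 of the 2^4 = 16 assignments to the other variables satisfy what remains.
With v0 = False, by the same count on the reduced clause set, 1 assignment works.
(One model: v0=F, v1=T, v2=T, v3=T, v4=T.)
Total: 0 + 1 = 1.

1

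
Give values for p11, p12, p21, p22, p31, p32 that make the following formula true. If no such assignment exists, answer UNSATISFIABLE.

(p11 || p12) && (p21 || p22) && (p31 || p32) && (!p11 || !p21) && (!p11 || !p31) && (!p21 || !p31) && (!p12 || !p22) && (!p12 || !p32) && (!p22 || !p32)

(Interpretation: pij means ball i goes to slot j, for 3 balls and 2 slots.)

UNSATISFIABLE

Case p11 = true:
Unit clause (!p21) forces p21 = false.
Unit clause (p22) forces p22 = true.
Unit clause (!p31) forces p31 = false.
Unit clause (p32) forces p32 = true.
Now (!p32) is unsatisfied and unit — conflict.
That branch fails; take p11 = false instead.
Unit clause (p12) forces p12 = true.
Unit clause (!p22) forces p22 = false.
Unit clause (p21) forces p21 = true.
Unit clause (!p31) forces p31 = false.
Unit clause (p32) forces p32 = true.
Now (!p32) is unsatisfied and unit — conflict.
Either choice for p11 ends in contradiction.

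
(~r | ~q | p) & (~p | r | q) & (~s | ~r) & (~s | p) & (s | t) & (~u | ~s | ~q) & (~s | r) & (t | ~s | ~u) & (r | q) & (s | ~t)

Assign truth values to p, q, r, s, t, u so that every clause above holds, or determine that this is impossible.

Case s = 0:
The clause (t) is unit, so t = 1.
That conflicts with the unit clause (~t).
Undo s and try s = 1.
The clause (~r) is unit, so r = 0.
That conflicts with the unit clause (r).
Neither s = 1 nor s = 0 works.

UNSATISFIABLE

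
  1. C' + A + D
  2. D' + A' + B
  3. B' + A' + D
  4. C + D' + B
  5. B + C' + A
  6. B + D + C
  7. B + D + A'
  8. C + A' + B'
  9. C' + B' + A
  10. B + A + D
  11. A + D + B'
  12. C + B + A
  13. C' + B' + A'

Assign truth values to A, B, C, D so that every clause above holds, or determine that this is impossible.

Suppose C = 0.
Suppose D = 1.
From the singleton clause (B), B = 1.
From the singleton clause (A'), A = 0.
Every clause now holds.

A: 0; B: 1; C: 0; D: 1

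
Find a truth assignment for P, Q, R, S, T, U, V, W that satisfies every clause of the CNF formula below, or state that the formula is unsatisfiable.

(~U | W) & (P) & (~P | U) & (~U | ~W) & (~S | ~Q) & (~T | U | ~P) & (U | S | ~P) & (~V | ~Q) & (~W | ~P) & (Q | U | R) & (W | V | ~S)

The clause (P) is unit, so P = 1.
The clause (U) is unit, so U = 1.
The clause (W) is unit, so W = 1.
But (~W) is also a unit clause — contradiction.

UNSATISFIABLE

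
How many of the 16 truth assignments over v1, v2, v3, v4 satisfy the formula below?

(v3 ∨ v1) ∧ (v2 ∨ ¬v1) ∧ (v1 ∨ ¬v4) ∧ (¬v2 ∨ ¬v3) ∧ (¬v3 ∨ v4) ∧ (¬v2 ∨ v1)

There are 2^4 = 16 truth assignments over (v1, v2, v3, v4).
Split on v2. With v2 = True, the clauses containing v2 are satisfied and ¬v2 drops from the rest; 2 of the 2^3 = 8 assignments to the other variables satisfy what remains.
With v2 = False, by the same count on the reduced clause set, 0 assignments work.
Total: 2 + 0 = 2.

2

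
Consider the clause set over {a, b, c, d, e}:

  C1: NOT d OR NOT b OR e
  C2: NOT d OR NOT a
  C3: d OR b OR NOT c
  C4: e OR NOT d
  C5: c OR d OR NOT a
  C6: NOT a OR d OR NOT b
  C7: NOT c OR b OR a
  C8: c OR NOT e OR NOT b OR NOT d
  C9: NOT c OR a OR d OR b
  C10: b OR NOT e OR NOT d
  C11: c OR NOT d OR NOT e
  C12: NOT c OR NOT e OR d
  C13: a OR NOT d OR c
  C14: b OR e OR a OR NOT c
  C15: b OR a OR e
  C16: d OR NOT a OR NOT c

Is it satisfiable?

Satisfiable

Branch on d: set d = false.
Branch on b: set b = true.
(NOT a) alone gives a = false.
Branch on c: set c = false.
No clause remains; e is free.
A satisfying assignment: a: false; b: true; c: false; d: false; e: true.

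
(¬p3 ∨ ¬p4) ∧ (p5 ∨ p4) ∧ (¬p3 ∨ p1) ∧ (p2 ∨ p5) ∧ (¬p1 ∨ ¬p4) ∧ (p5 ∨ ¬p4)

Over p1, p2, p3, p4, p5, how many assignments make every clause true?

There are 2^5 = 32 truth assignments over (p1, p2, p3, p4, p5).
Split on p3. With p3 = True, the clauses containing p3 are satisfied and ¬p3 drops from the rest; 2 of the 2^4 = 16 assignments to the other variables satisfy what remains.
With p3 = False, by the same count on the reduced clause set, 6 assignments work.
Total: 2 + 6 = 8.

8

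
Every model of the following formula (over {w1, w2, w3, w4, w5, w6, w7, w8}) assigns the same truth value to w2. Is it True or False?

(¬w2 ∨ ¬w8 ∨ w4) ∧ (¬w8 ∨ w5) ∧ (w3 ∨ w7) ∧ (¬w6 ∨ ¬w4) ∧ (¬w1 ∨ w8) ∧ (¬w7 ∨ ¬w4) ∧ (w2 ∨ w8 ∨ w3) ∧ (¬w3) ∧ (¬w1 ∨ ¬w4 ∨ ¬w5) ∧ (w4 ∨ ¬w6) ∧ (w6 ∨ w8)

Suppose w2 = True.
From the singleton clause (¬w3), w3 = False.
From the singleton clause (w7), w7 = True.
From the singleton clause (¬w4), w4 = False.
From the singleton clause (¬w8), w8 = False.
From the singleton clause (¬w1), w1 = False.
From the singleton clause (¬w6), w6 = False.
But (w6) is also a unit clause — contradiction.
So every satisfying assignment has w2 = False.

False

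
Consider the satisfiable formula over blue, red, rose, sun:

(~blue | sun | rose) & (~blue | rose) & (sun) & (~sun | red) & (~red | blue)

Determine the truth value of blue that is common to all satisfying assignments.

True

Suppose blue = 0.
Unit clause (sun) forces sun = 1.
Unit clause (red) forces red = 1.
But (~red) is also a unit clause — contradiction.
So every satisfying assignment has blue = True.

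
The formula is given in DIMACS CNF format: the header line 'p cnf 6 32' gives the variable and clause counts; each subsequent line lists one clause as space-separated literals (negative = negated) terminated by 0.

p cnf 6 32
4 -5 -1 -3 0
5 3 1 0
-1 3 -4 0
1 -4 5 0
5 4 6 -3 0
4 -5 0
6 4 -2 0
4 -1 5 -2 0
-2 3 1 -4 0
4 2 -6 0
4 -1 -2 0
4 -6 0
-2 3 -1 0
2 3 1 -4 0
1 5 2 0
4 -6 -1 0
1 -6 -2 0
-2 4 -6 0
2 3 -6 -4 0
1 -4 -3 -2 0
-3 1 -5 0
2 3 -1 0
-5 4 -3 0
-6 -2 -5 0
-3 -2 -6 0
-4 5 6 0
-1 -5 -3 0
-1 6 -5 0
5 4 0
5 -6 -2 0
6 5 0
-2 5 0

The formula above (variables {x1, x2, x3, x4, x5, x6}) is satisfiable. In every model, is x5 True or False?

Suppose x5 = True.
The clause (x4) is unit, so x4 = True.
Case x1 = False:
The clause (¬x3) is unit, so x3 = False.
The clause (¬x2) is unit, so x2 = False.
But (x2) is also a unit clause — contradiction.
Undo x1 and try x1 = True.
The clause (x3) is unit, so x3 = True.
But (¬x3) is also a unit clause — contradiction.
Neither x1 = True nor x1 = False works.
So every satisfying assignment has x5 = False.

False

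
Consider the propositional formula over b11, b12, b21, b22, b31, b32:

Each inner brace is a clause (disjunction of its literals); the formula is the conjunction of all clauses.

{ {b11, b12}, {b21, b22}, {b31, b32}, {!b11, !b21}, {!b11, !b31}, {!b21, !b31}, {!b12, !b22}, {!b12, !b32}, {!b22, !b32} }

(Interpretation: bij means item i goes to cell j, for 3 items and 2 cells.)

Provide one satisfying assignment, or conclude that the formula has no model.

UNSATISFIABLE

Try b11 = true.
The clause (!b21) is unit, so b21 = false.
The clause (b22) is unit, so b22 = true.
The clause (!b31) is unit, so b31 = false.
The clause (b32) is unit, so b32 = true.
Now (!b32) is unsatisfied and unit — conflict.
Backtrack on b11: now try b11 = false.
The clause (b12) is unit, so b12 = true.
The clause (!b22) is unit, so b22 = false.
The clause (b21) is unit, so b21 = true.
The clause (!b31) is unit, so b31 = false.
The clause (b32) is unit, so b32 = true.
Now (!b32) is unsatisfied and unit — conflict.
Either choice for b11 ends in contradiction.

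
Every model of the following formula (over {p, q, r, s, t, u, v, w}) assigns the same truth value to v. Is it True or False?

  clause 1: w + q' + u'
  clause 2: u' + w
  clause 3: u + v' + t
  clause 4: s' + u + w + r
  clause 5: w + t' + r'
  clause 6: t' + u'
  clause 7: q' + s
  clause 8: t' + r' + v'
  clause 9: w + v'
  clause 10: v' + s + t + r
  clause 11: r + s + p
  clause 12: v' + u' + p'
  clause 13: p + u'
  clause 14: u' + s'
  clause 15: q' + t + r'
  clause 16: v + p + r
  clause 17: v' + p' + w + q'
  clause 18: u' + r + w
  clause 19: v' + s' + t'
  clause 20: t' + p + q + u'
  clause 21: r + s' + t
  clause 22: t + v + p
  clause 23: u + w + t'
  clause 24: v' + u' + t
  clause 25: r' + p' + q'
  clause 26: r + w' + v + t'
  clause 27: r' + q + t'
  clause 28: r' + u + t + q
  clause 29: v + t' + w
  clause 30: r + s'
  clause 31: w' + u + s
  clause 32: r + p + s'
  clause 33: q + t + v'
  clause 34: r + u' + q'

False

Suppose v = 1.
Unit clause (w) forces w = 1.
Suppose u = 1.
Unit clause (t') forces t = 0.
Now (t) is unsatisfied and unit — conflict.
So u must be the other value — set u = 0.
Unit clause (t) forces t = 1.
Unit clause (r') forces r = 0.
Unit clause (s') forces s = 0.
Now (s) is unsatisfied and unit — conflict.
Either choice for u ends in contradiction.
So every satisfying assignment has v = False.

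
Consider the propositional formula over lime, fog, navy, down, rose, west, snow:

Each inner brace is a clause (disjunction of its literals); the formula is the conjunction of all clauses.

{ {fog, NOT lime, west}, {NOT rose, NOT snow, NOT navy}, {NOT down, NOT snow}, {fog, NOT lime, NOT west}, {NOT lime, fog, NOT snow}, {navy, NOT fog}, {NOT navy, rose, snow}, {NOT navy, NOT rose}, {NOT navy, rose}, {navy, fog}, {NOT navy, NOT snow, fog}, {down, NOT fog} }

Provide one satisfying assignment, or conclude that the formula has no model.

Branch on down: set down = false.
The clause (NOT fog) is unit, so fog = false.
The clause (navy) is unit, so navy = true.
The clause (NOT rose) is unit, so rose = false.
That conflicts with the unit clause (rose).
That branch fails; take down = true instead.
The clause (NOT snow) is unit, so snow = false.
Branch on navy: set navy = true.
The clause (rose) is unit, so rose = true.
That conflicts with the unit clause (NOT rose).
That branch fails; take navy = false instead.
The clause (NOT fog) is unit, so fog = false.
That conflicts with the unit clause (fog).
Both values of navy lead to a conflict.
Both values of down lead to a conflict.

UNSATISFIABLE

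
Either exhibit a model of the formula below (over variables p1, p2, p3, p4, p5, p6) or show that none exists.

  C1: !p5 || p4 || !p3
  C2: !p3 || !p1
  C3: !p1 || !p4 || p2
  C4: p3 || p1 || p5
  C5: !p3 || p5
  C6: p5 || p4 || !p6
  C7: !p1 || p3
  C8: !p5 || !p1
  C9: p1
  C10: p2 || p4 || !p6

UNSATISFIABLE

Unit clause (p1) forces p1 = true.
Unit clause (!p3) forces p3 = false.
That conflicts with the unit clause (p3).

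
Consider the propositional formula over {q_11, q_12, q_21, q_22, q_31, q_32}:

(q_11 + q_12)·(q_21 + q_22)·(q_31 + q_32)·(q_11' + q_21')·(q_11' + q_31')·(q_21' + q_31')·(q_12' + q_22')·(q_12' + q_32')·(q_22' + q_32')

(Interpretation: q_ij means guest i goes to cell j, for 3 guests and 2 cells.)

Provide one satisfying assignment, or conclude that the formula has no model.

Try q_11 = 1.
From the singleton clause (q_21'), q_21 = 0.
From the singleton clause (q_22), q_22 = 1.
From the singleton clause (q_31'), q_31 = 0.
From the singleton clause (q_32), q_32 = 1.
Now (q_32') is unsatisfied and unit — conflict.
Backtrack on q_11: now try q_11 = 0.
From the singleton clause (q_12), q_12 = 1.
From the singleton clause (q_22'), q_22 = 0.
From the singleton clause (q_21), q_21 = 1.
From the singleton clause (q_31'), q_31 = 0.
From the singleton clause (q_32), q_32 = 1.
Now (q_32') is unsatisfied and unit — conflict.
Both values of q_11 lead to a conflict.

UNSATISFIABLE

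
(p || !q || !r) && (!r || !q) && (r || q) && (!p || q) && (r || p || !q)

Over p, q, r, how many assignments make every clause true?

2

There are 2^3 = 8 truth assignments over (p, q, r).
Check each against the 5 clauses (columns in the order p, q, r):
  F F F  ✗ fails (r || q)
  F F T  ✓ satisfies all
  F T F  ✗ fails (r || p || !q)
  F T T  ✗ fails (p || !q || !r)
  T F F  ✗ fails (r || q)
  T F T  ✗ fails (!p || q)
  T T F  ✓ satisfies all
  T T T  ✗ fails (!r || !q)
2 of the 8 rows are models.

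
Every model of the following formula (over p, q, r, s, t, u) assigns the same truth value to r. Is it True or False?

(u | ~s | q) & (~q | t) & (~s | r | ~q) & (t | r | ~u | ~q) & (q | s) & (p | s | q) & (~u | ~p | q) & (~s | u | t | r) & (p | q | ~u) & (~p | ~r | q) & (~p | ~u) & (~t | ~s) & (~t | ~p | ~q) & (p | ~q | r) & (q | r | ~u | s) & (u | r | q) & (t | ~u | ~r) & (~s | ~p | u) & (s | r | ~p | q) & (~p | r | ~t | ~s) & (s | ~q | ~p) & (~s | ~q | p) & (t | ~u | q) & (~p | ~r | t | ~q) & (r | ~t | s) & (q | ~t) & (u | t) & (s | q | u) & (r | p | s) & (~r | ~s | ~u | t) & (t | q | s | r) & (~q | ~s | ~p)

True

Suppose r = 0.
Case q = 0:
(s) alone gives s = 1.
(u) alone gives u = 1.
(~p) alone gives p = 0.
But (p) is also a unit clause — contradiction.
Backtrack on q: now try q = 1.
(t) alone gives t = 1.
(~s) alone gives s = 0.
But (s) is also a unit clause — contradiction.
Both values of q lead to a conflict.
So every satisfying assignment has r = True.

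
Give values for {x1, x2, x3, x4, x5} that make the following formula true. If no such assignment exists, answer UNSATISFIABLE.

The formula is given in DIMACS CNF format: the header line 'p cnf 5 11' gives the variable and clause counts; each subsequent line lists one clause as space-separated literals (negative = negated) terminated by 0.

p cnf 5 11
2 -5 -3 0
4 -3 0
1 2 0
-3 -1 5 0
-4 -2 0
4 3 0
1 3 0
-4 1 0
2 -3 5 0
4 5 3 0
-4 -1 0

UNSATISFIABLE

Suppose x4 = True.
From the singleton clause (¬x2), x2 = False.
From the singleton clause (x1), x1 = True.
But (¬x1) is also a unit clause — contradiction.
That branch fails; take x4 = False instead.
From the singleton clause (¬x3), x3 = False.
But (x3) is also a unit clause — contradiction.
Both values of x4 lead to a conflict.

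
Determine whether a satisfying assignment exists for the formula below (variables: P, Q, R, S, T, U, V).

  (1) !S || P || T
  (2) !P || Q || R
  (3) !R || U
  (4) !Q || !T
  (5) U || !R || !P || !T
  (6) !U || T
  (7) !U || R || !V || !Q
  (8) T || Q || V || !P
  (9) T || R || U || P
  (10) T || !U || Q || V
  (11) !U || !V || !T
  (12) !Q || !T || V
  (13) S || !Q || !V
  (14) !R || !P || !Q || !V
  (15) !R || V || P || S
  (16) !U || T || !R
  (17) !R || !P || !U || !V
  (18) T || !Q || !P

Satisfiable

Try R = false.
Try P = false.
Try S = false.
Try Q = false.
Try U = true.
From the singleton clause (T), T = true.
From the singleton clause (!V), V = false.
Every clause now holds.
A satisfying assignment: P: false, Q: false, R: false, S: false, T: true, U: true, V: false.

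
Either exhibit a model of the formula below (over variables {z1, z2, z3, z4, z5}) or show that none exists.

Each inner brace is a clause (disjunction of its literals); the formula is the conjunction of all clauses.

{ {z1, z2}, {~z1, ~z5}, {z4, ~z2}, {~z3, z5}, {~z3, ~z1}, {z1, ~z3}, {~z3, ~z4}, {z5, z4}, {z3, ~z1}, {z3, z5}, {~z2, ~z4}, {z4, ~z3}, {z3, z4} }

UNSATISFIABLE

Branch on z1: set z1 = 1.
From the singleton clause (~z5), z5 = 0.
From the singleton clause (~z3), z3 = 0.
But (z3) is also a unit clause — contradiction.
That branch fails; take z1 = 0 instead.
From the singleton clause (z2), z2 = 1.
From the singleton clause (z4), z4 = 1.
But (~z4) is also a unit clause — contradiction.
Neither z1 = 1 nor z1 = 0 works.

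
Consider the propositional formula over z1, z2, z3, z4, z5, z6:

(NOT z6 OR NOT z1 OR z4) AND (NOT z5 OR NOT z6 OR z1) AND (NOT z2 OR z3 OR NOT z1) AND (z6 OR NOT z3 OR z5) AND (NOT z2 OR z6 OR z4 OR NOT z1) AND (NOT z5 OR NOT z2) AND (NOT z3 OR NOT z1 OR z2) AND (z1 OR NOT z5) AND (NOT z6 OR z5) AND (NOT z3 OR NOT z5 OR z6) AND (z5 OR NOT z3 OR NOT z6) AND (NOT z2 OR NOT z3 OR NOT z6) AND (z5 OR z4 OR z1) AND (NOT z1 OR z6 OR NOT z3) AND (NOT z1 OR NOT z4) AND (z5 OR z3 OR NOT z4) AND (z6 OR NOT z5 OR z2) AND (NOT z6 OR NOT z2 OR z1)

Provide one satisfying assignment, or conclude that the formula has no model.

z1=true, z2=false, z3=false, z4=false, z5=false, z6=false

Branch on z5: set z5 = false.
Unit clause (NOT z6) forces z6 = false.
Unit clause (NOT z3) forces z3 = false.
Unit clause (NOT z4) forces z4 = false.
Unit clause (z1) forces z1 = true.
Unit clause (NOT z2) forces z2 = false.
This assignment satisfies each clause.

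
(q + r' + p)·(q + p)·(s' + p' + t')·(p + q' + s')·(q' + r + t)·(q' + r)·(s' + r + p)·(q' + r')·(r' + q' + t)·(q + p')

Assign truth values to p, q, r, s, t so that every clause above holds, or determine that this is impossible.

Try q = 1.
The clause (r) is unit, so r = 1.
Now (r') is unsatisfied and unit — conflict.
So q must be the other value — set q = 0.
The clause (p) is unit, so p = 1.
Now (p') is unsatisfied and unit — conflict.
Neither q = 1 nor q = 0 works.

UNSATISFIABLE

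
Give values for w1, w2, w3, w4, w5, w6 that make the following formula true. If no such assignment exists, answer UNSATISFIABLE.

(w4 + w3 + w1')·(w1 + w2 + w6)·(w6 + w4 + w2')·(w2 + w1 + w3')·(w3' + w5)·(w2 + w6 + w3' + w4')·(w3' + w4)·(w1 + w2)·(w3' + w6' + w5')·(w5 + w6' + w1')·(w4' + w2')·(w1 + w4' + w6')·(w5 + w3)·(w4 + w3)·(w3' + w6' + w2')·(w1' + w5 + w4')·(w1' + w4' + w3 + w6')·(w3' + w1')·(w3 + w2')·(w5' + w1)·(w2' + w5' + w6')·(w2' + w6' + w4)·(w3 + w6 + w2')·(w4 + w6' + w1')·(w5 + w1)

Branch on w3: set w3 = 0.
From the singleton clause (w5), w5 = 1.
From the singleton clause (w4), w4 = 1.
From the singleton clause (w2'), w2 = 0.
From the singleton clause (w1), w1 = 1.
From the singleton clause (w6'), w6 = 0.
Every clause now holds.

w1: 1; w2: 0; w3: 0; w4: 1; w5: 1; w6: 0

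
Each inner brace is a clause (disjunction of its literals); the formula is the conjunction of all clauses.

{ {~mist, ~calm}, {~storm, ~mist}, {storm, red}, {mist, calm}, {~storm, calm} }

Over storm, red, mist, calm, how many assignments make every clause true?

4

There are 2^4 = 16 truth assignments over (storm, red, mist, calm).
Split on calm. With calm = 1, the clauses containing calm are satisfied and ~calm drops from the rest; 3 of the 2^3 = 8 assignments to the other variables satisfy what remains.
With calm = 0, by the same count on the reduced clause set, 1 assignment works.
(One model: storm=F, red=T, mist=F, calm=T.)
Total: 3 + 1 = 4.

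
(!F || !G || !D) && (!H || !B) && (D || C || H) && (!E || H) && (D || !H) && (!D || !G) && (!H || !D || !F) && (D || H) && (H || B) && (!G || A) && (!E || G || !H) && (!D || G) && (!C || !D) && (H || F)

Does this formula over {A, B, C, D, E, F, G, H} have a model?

Unsatisfiable

Case H = false:
(!E) alone gives E = false.
(D) alone gives D = true.
(!G) alone gives G = false.
But (G) is also a unit clause — contradiction.
Undo H and try H = true.
(!B) alone gives B = false.
(D) alone gives D = true.
(!G) alone gives G = false.
But (G) is also a unit clause — contradiction.
Both values of H lead to a conflict.
No assignment satisfies every clause.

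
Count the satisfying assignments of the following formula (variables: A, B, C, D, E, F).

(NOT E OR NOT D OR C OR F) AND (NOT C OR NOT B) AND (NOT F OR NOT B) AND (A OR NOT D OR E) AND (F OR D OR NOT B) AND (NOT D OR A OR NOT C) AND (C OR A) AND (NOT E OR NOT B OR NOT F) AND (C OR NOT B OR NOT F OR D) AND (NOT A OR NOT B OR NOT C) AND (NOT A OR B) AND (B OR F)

There are 2^6 = 64 truth assignments over (A, B, C, D, E, F).
Split on E. With E = true, the clauses containing E are satisfied and NOT E drops from the rest; 1 of the 2^5 = 32 assignments to the other variables satisfy what remains.
With E = false, by the same count on the reduced clause set, 2 assignments work.
(One model: A=F, B=F, C=T, D=F, E=F, F=T.)
Total: 1 + 2 = 3.

3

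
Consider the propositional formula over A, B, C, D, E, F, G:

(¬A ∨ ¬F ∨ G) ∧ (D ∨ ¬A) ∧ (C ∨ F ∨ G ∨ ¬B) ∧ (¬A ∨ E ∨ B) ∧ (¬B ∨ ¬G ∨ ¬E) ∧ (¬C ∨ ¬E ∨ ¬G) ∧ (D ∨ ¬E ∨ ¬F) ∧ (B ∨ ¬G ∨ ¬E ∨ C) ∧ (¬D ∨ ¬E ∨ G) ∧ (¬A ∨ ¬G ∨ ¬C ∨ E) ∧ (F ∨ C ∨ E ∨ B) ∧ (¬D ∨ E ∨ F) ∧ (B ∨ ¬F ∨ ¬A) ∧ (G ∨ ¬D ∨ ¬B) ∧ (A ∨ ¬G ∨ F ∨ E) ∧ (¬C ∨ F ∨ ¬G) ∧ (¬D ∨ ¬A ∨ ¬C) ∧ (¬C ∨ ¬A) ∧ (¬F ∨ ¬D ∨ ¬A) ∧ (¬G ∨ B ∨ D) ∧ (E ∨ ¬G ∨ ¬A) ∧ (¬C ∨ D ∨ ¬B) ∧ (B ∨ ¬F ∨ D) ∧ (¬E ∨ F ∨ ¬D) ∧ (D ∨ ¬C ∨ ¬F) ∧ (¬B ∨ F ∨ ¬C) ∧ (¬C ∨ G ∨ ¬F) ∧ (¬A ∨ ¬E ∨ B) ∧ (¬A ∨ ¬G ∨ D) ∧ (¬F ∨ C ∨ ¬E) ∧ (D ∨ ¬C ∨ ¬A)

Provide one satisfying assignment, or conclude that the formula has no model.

A ↦ False, B ↦ False, C ↦ True, D ↦ True, E ↦ False, F ↦ True, G ↦ True

Try D = True.
Try E = False.
Unit clause (F) forces F = True.
Unit clause (¬A) forces A = False.
Try G = True.
No clause remains; B, C are free.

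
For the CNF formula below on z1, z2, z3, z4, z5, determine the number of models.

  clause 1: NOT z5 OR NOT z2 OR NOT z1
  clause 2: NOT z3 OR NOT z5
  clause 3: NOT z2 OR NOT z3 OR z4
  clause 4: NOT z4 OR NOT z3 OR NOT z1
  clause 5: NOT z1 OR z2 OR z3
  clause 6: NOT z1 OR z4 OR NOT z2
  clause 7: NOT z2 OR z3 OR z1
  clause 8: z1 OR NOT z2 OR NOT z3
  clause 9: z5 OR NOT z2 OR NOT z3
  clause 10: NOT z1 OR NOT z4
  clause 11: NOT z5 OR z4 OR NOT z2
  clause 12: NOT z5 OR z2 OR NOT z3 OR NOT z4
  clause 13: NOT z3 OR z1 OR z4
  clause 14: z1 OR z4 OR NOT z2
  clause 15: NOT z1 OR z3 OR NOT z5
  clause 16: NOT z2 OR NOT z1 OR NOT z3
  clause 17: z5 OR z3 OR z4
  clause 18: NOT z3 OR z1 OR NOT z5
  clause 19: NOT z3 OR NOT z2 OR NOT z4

There are 2^5 = 32 truth assignments over (z1, z2, z3, z4, z5).
Split on z3. With z3 = true, the clauses containing z3 are satisfied and NOT z3 drops from the rest; 2 of the 2^4 = 16 assignments to the other variables satisfy what remains.
With z3 = false, by the same count on the reduced clause set, 3 assignments work.
(One model: z1=F, z2=F, z3=F, z4=F, z5=T.)
Total: 2 + 3 = 5.

5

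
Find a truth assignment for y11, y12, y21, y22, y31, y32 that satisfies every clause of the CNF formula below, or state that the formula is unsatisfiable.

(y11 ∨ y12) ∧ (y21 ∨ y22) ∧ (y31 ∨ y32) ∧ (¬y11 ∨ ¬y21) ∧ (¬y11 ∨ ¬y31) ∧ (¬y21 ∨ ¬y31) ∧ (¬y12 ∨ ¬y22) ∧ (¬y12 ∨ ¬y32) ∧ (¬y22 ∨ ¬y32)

UNSATISFIABLE

Branch on y11: set y11 = True.
Unit clause (¬y21) forces y21 = False.
Unit clause (y22) forces y22 = True.
Unit clause (¬y31) forces y31 = False.
Unit clause (y32) forces y32 = True.
Now (¬y32) is unsatisfied and unit — conflict.
Backtrack on y11: now try y11 = False.
Unit clause (y12) forces y12 = True.
Unit clause (¬y22) forces y22 = False.
Unit clause (y21) forces y21 = True.
Unit clause (¬y31) forces y31 = False.
Unit clause (y32) forces y32 = True.
Now (¬y32) is unsatisfied and unit — conflict.
Both values of y11 lead to a conflict.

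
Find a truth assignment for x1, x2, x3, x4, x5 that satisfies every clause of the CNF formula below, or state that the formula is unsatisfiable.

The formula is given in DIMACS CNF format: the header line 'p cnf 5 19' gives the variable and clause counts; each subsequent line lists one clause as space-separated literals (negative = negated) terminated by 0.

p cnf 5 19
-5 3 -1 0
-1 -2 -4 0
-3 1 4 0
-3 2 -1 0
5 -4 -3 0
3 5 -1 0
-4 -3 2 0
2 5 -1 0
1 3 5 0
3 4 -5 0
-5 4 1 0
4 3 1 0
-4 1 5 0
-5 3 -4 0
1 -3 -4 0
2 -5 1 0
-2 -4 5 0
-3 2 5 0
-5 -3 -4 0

Branch on x5: set x5 = True.
Branch on x3: set x3 = True.
The clause (¬x4) is unit, so x4 = False.
The clause (x1) is unit, so x1 = True.
The clause (x2) is unit, so x2 = True.
All clauses are satisfied.

x1: True,  x2: True,  x3: True,  x4: False,  x5: True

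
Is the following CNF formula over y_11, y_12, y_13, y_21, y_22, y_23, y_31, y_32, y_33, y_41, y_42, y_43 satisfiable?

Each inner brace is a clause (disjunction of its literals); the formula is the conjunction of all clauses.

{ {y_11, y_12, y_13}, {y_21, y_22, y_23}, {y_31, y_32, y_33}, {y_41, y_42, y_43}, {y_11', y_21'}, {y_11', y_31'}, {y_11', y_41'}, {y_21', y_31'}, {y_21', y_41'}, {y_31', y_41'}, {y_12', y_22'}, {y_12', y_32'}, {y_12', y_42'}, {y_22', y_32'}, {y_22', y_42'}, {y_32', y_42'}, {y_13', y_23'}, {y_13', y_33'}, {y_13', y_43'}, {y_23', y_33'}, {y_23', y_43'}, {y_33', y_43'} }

Case y_11 = 0:
Case y_12 = 1:
Unit clause (y_22') forces y_22 = 0.
Unit clause (y_32') forces y_32 = 0.
Unit clause (y_42') forces y_42 = 0.
Case y_21 = 1:
Unit clause (y_31') forces y_31 = 0.
Unit clause (y_33) forces y_33 = 1.
Unit clause (y_41') forces y_41 = 0.
Unit clause (y_43) forces y_43 = 1.
That conflicts with the unit clause (y_43').
Undo y_21 and try y_21 = 0.
Unit clause (y_23) forces y_23 = 1.
Unit clause (y_13') forces y_13 = 0.
Unit clause (y_33') forces y_33 = 0.
Unit clause (y_31) forces y_31 = 1.
Unit clause (y_41') forces y_41 = 0.
Unit clause (y_43) forces y_43 = 1.
That conflicts with the unit clause (y_43').
Both values of y_21 lead to a conflict.
Undo y_12 and try y_12 = 0.
Unit clause (y_13) forces y_13 = 1.
Unit clause (y_23') forces y_23 = 0.
Unit clause (y_33') forces y_33 = 0.
Unit clause (y_43') forces y_43 = 0.
Case y_21 = 1:
Unit clause (y_31') forces y_31 = 0.
Unit clause (y_32) forces y_32 = 1.
Unit clause (y_41') forces y_41 = 0.
Unit clause (y_42) forces y_42 = 1.
That conflicts with the unit clause (y_42').
Undo y_21 and try y_21 = 0.
Unit clause (y_22) forces y_22 = 1.
Unit clause (y_32') forces y_32 = 0.
Unit clause (y_31) forces y_31 = 1.
Unit clause (y_41') forces y_41 = 0.
Unit clause (y_42) forces y_42 = 1.
That conflicts with the unit clause (y_42').
Both values of y_21 lead to a conflict.
Both values of y_12 lead to a conflict.
Undo y_11 and try y_11 = 1.
Unit clause (y_21') forces y_21 = 0.
Unit clause (y_31') forces y_31 = 0.
Unit clause (y_41') forces y_41 = 0.
Case y_22 = 1:
Unit clause (y_12') forces y_12 = 0.
Unit clause (y_32') forces y_32 = 0.
Unit clause (y_33) forces y_33 = 1.
Unit clause (y_42') forces y_42 = 0.
Unit clause (y_43) forces y_43 = 1.
That conflicts with the unit clause (y_43').
Undo y_22 and try y_22 = 0.
Unit clause (y_23) forces y_23 = 1.
Unit clause (y_13') forces y_13 = 0.
Unit clause (y_33') forces y_33 = 0.
Unit clause (y_32) forces y_32 = 1.
Unit clause (y_12') forces y_12 = 0.
Unit clause (y_42') forces y_42 = 0.
Unit clause (y_43) forces y_43 = 1.
That conflicts with the unit clause (y_43').
Both values of y_22 lead to a conflict.
Both values of y_11 lead to a conflict.
No assignment satisfies every clause.

No, unsatisfiable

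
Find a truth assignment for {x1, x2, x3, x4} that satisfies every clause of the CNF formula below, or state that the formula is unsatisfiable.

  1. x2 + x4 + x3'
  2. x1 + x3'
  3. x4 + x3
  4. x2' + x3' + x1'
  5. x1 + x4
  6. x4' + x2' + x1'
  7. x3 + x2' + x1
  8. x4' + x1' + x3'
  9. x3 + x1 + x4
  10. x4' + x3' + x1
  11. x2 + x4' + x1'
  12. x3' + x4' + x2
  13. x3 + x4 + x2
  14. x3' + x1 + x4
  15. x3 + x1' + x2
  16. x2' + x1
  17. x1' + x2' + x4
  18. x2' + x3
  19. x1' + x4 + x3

x1=0, x2=0, x3=0, x4=1

Case x1 = 0:
Unit clause (x3') forces x3 = 0.
Unit clause (x4) forces x4 = 1.
Unit clause (x2') forces x2 = 0.
Every clause now holds.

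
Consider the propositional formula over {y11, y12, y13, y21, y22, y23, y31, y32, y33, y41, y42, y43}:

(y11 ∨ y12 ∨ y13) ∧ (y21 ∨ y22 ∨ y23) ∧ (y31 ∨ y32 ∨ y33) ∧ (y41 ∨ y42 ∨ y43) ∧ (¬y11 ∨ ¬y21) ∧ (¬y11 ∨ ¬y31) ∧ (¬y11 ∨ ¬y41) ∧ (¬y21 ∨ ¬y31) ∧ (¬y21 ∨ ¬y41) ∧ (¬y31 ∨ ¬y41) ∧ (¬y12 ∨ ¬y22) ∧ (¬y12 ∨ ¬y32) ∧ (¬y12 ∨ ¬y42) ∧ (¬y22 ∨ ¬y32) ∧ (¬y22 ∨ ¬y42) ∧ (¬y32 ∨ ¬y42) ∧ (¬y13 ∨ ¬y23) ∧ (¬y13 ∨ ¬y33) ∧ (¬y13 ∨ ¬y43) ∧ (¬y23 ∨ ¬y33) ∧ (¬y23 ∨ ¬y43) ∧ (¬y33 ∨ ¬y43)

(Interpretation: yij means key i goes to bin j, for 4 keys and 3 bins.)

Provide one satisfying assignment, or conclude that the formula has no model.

UNSATISFIABLE

Branch on y11: set y11 = False.
Branch on y12: set y12 = True.
(¬y22) alone gives y22 = False.
(¬y32) alone gives y32 = False.
(¬y42) alone gives y42 = False.
Branch on y21: set y21 = True.
(¬y31) alone gives y31 = False.
(y33) alone gives y33 = True.
(¬y41) alone gives y41 = False.
(y43) alone gives y43 = True.
That conflicts with the unit clause (¬y43).
Backtrack on y21: now try y21 = False.
(y23) alone gives y23 = True.
(¬y13) alone gives y13 = False.
(¬y33) alone gives y33 = False.
(y31) alone gives y31 = True.
(¬y41) alone gives y41 = False.
(y43) alone gives y43 = True.
That conflicts with the unit clause (¬y43).
Both values of y21 lead to a conflict.
Backtrack on y12: now try y12 = False.
(y13) alone gives y13 = True.
(¬y23) alone gives y23 = False.
(¬y33) alone gives y33 = False.
(¬y43) alone gives y43 = False.
Branch on y21: set y21 = True.
(¬y31) alone gives y31 = False.
(y32) alone gives y32 = True.
(¬y41) alone gives y41 = False.
(y42) alone gives y42 = True.
That conflicts with the unit clause (¬y42).
Backtrack on y21: now try y21 = False.
(y22) alone gives y22 = True.
(¬y32) alone gives y32 = False.
(y31) alone gives y31 = True.
(¬y41) alone gives y41 = False.
(y42) alone gives y42 = True.
That conflicts with the unit clause (¬y42).
Both values of y21 lead to a conflict.
Both values of y12 lead to a conflict.
Backtrack on y11: now try y11 = True.
(¬y21) alone gives y21 = False.
(¬y31) alone gives y31 = False.
(¬y41) alone gives y41 = False.
Branch on y22: set y22 = True.
(¬y12) alone gives y12 = False.
(¬y32) alone gives y32 = False.
(y33) alone gives y33 = True.
(¬y42) alone gives y42 = False.
(y43) alone gives y43 = True.
That conflicts with the unit clause (¬y43).
Backtrack on y22: now try y22 = False.
(y23) alone gives y23 = True.
(¬y13) alone gives y13 = False.
(¬y33) alone gives y33 = False.
(y32) alone gives y32 = True.
(¬y12) alone gives y12 = False.
(¬y42) alone gives y42 = False.
(y43) alone gives y43 = True.
That conflicts with the unit clause (¬y43).
Both values of y22 lead to a conflict.
Both values of y11 lead to a conflict.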